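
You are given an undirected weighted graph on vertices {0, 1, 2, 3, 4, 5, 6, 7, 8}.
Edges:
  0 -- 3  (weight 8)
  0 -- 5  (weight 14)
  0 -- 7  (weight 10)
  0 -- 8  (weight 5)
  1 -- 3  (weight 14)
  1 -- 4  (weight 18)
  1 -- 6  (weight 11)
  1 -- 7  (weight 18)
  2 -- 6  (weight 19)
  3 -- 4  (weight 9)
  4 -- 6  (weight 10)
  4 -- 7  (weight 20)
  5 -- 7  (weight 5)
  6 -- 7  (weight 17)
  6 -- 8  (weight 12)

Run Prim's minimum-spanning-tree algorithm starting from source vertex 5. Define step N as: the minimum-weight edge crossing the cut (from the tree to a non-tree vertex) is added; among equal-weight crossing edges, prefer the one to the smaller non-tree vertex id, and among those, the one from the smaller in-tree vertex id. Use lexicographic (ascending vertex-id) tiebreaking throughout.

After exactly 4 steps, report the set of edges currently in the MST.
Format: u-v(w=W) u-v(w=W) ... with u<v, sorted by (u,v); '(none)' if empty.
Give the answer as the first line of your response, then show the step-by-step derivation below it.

0-3(w=8) 0-7(w=10) 0-8(w=5) 5-7(w=5)

step 1: add edge 5-7 (w=5); MST = {5-7(w=5)}
step 2: add edge 0-7 (w=10); MST = {0-7(w=10) 5-7(w=5)}
step 3: add edge 0-8 (w=5); MST = {0-7(w=10) 0-8(w=5) 5-7(w=5)}
step 4: add edge 0-3 (w=8); MST = {0-3(w=8) 0-7(w=10) 0-8(w=5) 5-7(w=5)}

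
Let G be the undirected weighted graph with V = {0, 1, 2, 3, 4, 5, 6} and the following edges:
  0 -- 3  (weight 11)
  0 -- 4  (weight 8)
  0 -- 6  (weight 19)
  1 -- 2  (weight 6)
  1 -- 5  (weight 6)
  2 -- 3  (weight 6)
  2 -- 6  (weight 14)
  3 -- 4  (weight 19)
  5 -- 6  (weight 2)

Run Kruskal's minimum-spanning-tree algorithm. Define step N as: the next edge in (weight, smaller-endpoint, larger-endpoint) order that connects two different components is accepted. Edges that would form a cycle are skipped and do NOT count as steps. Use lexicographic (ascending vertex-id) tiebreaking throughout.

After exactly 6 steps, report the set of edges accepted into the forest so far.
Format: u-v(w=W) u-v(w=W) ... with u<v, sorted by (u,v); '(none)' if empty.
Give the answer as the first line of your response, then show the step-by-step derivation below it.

0-3(w=11) 0-4(w=8) 1-2(w=6) 1-5(w=6) 2-3(w=6) 5-6(w=2)

step 1: add edge 5-6 (w=2); MST = {5-6(w=2)}
step 2: add edge 1-2 (w=6); MST = {1-2(w=6) 5-6(w=2)}
step 3: add edge 1-5 (w=6); MST = {1-2(w=6) 1-5(w=6) 5-6(w=2)}
step 4: add edge 2-3 (w=6); MST = {1-2(w=6) 1-5(w=6) 2-3(w=6) 5-6(w=2)}
step 5: add edge 0-4 (w=8); MST = {0-4(w=8) 1-2(w=6) 1-5(w=6) 2-3(w=6) 5-6(w=2)}
step 6: add edge 0-3 (w=11); MST = {0-3(w=11) 0-4(w=8) 1-2(w=6) 1-5(w=6) 2-3(w=6) 5-6(w=2)}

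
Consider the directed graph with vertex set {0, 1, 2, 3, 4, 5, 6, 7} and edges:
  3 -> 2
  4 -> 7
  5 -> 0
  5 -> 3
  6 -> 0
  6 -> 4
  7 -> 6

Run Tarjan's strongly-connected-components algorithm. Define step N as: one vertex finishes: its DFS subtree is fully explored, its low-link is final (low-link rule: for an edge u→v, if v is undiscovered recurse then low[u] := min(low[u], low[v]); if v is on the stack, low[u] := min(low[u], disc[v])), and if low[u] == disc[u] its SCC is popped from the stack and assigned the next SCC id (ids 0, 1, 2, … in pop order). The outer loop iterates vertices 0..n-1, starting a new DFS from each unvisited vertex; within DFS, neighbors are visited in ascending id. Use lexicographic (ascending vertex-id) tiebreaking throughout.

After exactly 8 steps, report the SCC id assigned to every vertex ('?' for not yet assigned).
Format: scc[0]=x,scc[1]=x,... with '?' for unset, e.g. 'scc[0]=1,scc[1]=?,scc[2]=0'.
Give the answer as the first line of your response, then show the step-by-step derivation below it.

scc[0]=0,scc[1]=1,scc[2]=2,scc[3]=3,scc[4]=4,scc[5]=5,scc[6]=4,scc[7]=4

step 1: low=(low[0]=0,low[1]=?,low[2]=?,low[3]=?,low[4]=?,low[5]=?,low[6]=?,low[7]=?); scc=(scc[0]=0,scc[1]=?,scc[2]=?,scc[3]=?,scc[4]=?,scc[5]=?,scc[6]=?,scc[7]=?)
step 2: low=(low[0]=0,low[1]=1,low[2]=?,low[3]=?,low[4]=?,low[5]=?,low[6]=?,low[7]=?); scc=(scc[0]=0,scc[1]=1,scc[2]=?,scc[3]=?,scc[4]=?,scc[5]=?,scc[6]=?,scc[7]=?)
step 3: low=(low[0]=0,low[1]=1,low[2]=2,low[3]=?,low[4]=?,low[5]=?,low[6]=?,low[7]=?); scc=(scc[0]=0,scc[1]=1,scc[2]=2,scc[3]=?,scc[4]=?,scc[5]=?,scc[6]=?,scc[7]=?)
step 4: low=(low[0]=0,low[1]=1,low[2]=2,low[3]=3,low[4]=?,low[5]=?,low[6]=?,low[7]=?); scc=(scc[0]=0,scc[1]=1,scc[2]=2,scc[3]=3,scc[4]=?,scc[5]=?,scc[6]=?,scc[7]=?)
step 5: low=(low[0]=0,low[1]=1,low[2]=2,low[3]=3,low[4]=4,low[5]=?,low[6]=4,low[7]=5); scc=(scc[0]=0,scc[1]=1,scc[2]=2,scc[3]=3,scc[4]=?,scc[5]=?,scc[6]=?,scc[7]=?)
step 6: low=(low[0]=0,low[1]=1,low[2]=2,low[3]=3,low[4]=4,low[5]=?,low[6]=4,low[7]=4); scc=(scc[0]=0,scc[1]=1,scc[2]=2,scc[3]=3,scc[4]=?,scc[5]=?,scc[6]=?,scc[7]=?)
step 7: low=(low[0]=0,low[1]=1,low[2]=2,low[3]=3,low[4]=4,low[5]=?,low[6]=4,low[7]=4); scc=(scc[0]=0,scc[1]=1,scc[2]=2,scc[3]=3,scc[4]=4,scc[5]=?,scc[6]=4,scc[7]=4)
step 8: low=(low[0]=0,low[1]=1,low[2]=2,low[3]=3,low[4]=4,low[5]=7,low[6]=4,low[7]=4); scc=(scc[0]=0,scc[1]=1,scc[2]=2,scc[3]=3,scc[4]=4,scc[5]=5,scc[6]=4,scc[7]=4)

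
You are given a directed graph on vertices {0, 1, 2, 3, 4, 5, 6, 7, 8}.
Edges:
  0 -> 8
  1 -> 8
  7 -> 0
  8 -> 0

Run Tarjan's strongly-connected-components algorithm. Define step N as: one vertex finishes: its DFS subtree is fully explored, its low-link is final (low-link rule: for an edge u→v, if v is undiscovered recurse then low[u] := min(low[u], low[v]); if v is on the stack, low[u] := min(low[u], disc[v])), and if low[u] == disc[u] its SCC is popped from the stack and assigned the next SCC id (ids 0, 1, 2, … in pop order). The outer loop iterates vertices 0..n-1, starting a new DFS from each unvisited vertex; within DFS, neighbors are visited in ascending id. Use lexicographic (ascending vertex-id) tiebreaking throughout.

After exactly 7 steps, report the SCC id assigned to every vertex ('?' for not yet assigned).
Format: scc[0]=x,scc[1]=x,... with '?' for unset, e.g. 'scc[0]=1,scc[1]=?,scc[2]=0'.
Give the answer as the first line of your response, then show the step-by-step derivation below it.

scc[0]=0,scc[1]=1,scc[2]=2,scc[3]=3,scc[4]=4,scc[5]=5,scc[6]=?,scc[7]=?,scc[8]=0

step 1: low=(low[0]=0,low[1]=?,low[2]=?,low[3]=?,low[4]=?,low[5]=?,low[6]=?,low[7]=?,low[8]=0); scc=(scc[0]=?,scc[1]=?,scc[2]=?,scc[3]=?,scc[4]=?,scc[5]=?,scc[6]=?,scc[7]=?,scc[8]=?)
step 2: low=(low[0]=0,low[1]=?,low[2]=?,low[3]=?,low[4]=?,low[5]=?,low[6]=?,low[7]=?,low[8]=0); scc=(scc[0]=0,scc[1]=?,scc[2]=?,scc[3]=?,scc[4]=?,scc[5]=?,scc[6]=?,scc[7]=?,scc[8]=0)
step 3: low=(low[0]=0,low[1]=2,low[2]=?,low[3]=?,low[4]=?,low[5]=?,low[6]=?,low[7]=?,low[8]=0); scc=(scc[0]=0,scc[1]=1,scc[2]=?,scc[3]=?,scc[4]=?,scc[5]=?,scc[6]=?,scc[7]=?,scc[8]=0)
step 4: low=(low[0]=0,low[1]=2,low[2]=3,low[3]=?,low[4]=?,low[5]=?,low[6]=?,low[7]=?,low[8]=0); scc=(scc[0]=0,scc[1]=1,scc[2]=2,scc[3]=?,scc[4]=?,scc[5]=?,scc[6]=?,scc[7]=?,scc[8]=0)
step 5: low=(low[0]=0,low[1]=2,low[2]=3,low[3]=4,low[4]=?,low[5]=?,low[6]=?,low[7]=?,low[8]=0); scc=(scc[0]=0,scc[1]=1,scc[2]=2,scc[3]=3,scc[4]=?,scc[5]=?,scc[6]=?,scc[7]=?,scc[8]=0)
step 6: low=(low[0]=0,low[1]=2,low[2]=3,low[3]=4,low[4]=5,low[5]=?,low[6]=?,low[7]=?,low[8]=0); scc=(scc[0]=0,scc[1]=1,scc[2]=2,scc[3]=3,scc[4]=4,scc[5]=?,scc[6]=?,scc[7]=?,scc[8]=0)
step 7: low=(low[0]=0,low[1]=2,low[2]=3,low[3]=4,low[4]=5,low[5]=6,low[6]=?,low[7]=?,low[8]=0); scc=(scc[0]=0,scc[1]=1,scc[2]=2,scc[3]=3,scc[4]=4,scc[5]=5,scc[6]=?,scc[7]=?,scc[8]=0)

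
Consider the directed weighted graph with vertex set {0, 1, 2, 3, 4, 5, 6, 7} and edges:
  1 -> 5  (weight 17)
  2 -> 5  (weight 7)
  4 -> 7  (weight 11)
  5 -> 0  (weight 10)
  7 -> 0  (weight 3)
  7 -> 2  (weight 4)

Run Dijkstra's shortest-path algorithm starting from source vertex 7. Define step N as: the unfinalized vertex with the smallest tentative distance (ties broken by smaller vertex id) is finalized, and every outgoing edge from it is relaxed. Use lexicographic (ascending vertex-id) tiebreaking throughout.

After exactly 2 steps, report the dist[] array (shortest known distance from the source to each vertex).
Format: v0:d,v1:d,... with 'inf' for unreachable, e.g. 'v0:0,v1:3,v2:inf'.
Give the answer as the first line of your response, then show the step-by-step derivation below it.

v0:3,v1:inf,v2:4,v3:inf,v4:inf,v5:inf,v6:inf,v7:0

step 1: dist = v0:3,v1:inf,v2:4,v3:inf,v4:inf,v5:inf,v6:inf,v7:0
step 2: dist = v0:3,v1:inf,v2:4,v3:inf,v4:inf,v5:inf,v6:inf,v7:0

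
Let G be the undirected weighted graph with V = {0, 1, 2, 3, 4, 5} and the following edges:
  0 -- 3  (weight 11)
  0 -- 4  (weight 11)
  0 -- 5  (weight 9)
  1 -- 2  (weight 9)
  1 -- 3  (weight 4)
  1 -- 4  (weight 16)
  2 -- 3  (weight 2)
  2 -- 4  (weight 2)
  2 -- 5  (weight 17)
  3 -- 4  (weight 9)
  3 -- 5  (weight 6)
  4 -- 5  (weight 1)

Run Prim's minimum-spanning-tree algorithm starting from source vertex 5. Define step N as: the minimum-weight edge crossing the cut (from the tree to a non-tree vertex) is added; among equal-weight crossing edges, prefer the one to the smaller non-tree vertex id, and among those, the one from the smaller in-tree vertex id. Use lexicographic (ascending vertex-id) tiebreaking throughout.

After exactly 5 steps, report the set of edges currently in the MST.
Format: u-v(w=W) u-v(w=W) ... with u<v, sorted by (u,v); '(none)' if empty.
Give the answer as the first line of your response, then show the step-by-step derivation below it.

0-5(w=9) 1-3(w=4) 2-3(w=2) 2-4(w=2) 4-5(w=1)

step 1: add edge 4-5 (w=1); MST = {4-5(w=1)}
step 2: add edge 2-4 (w=2); MST = {2-4(w=2) 4-5(w=1)}
step 3: add edge 2-3 (w=2); MST = {2-3(w=2) 2-4(w=2) 4-5(w=1)}
step 4: add edge 1-3 (w=4); MST = {1-3(w=4) 2-3(w=2) 2-4(w=2) 4-5(w=1)}
step 5: add edge 0-5 (w=9); MST = {0-5(w=9) 1-3(w=4) 2-3(w=2) 2-4(w=2) 4-5(w=1)}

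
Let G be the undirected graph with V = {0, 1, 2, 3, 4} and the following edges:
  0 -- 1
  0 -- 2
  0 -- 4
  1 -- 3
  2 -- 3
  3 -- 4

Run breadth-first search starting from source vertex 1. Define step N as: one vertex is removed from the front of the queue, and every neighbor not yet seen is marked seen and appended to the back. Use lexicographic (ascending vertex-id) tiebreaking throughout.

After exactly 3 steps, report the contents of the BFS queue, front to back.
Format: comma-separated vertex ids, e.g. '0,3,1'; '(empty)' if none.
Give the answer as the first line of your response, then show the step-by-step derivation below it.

2,4

step 1: dequeue 1; queue=[0,3]; order=1
step 2: dequeue 0; queue=[3,2,4]; order=1,0
step 3: dequeue 3; queue=[2,4]; order=1,0,3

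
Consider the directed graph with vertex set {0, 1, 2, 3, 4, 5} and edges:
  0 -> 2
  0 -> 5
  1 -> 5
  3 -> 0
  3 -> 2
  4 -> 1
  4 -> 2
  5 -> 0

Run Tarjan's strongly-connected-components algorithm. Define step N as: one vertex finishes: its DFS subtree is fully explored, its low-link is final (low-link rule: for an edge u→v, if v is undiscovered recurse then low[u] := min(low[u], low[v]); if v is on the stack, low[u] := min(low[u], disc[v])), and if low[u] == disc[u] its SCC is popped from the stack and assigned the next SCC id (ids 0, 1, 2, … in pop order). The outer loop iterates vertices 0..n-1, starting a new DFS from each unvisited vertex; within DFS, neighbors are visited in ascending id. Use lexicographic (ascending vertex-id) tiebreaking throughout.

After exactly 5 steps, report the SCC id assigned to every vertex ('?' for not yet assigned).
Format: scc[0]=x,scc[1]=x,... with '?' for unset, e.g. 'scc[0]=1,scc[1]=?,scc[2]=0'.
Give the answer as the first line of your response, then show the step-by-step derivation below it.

scc[0]=1,scc[1]=2,scc[2]=0,scc[3]=3,scc[4]=?,scc[5]=1

step 1: low=(low[0]=0,low[1]=?,low[2]=1,low[3]=?,low[4]=?,low[5]=?); scc=(scc[0]=?,scc[1]=?,scc[2]=0,scc[3]=?,scc[4]=?,scc[5]=?)
step 2: low=(low[0]=0,low[1]=?,low[2]=1,low[3]=?,low[4]=?,low[5]=0); scc=(scc[0]=?,scc[1]=?,scc[2]=0,scc[3]=?,scc[4]=?,scc[5]=?)
step 3: low=(low[0]=0,low[1]=?,low[2]=1,low[3]=?,low[4]=?,low[5]=0); scc=(scc[0]=1,scc[1]=?,scc[2]=0,scc[3]=?,scc[4]=?,scc[5]=1)
step 4: low=(low[0]=0,low[1]=3,low[2]=1,low[3]=?,low[4]=?,low[5]=0); scc=(scc[0]=1,scc[1]=2,scc[2]=0,scc[3]=?,scc[4]=?,scc[5]=1)
step 5: low=(low[0]=0,low[1]=3,low[2]=1,low[3]=4,low[4]=?,low[5]=0); scc=(scc[0]=1,scc[1]=2,scc[2]=0,scc[3]=3,scc[4]=?,scc[5]=1)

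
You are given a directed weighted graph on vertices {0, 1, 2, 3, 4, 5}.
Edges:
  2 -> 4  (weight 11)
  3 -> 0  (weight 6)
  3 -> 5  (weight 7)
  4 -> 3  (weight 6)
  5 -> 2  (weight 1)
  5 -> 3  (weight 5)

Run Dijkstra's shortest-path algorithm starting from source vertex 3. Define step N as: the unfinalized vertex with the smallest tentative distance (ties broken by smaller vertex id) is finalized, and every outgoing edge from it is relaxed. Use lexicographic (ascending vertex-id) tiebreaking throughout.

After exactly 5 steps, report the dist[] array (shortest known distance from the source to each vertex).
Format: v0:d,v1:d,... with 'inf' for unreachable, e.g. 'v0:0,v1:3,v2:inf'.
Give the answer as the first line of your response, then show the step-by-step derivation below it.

v0:6,v1:inf,v2:8,v3:0,v4:19,v5:7

step 1: dist = v0:6,v1:inf,v2:inf,v3:0,v4:inf,v5:7
step 2: dist = v0:6,v1:inf,v2:inf,v3:0,v4:inf,v5:7
step 3: dist = v0:6,v1:inf,v2:8,v3:0,v4:inf,v5:7
step 4: dist = v0:6,v1:inf,v2:8,v3:0,v4:19,v5:7
step 5: dist = v0:6,v1:inf,v2:8,v3:0,v4:19,v5:7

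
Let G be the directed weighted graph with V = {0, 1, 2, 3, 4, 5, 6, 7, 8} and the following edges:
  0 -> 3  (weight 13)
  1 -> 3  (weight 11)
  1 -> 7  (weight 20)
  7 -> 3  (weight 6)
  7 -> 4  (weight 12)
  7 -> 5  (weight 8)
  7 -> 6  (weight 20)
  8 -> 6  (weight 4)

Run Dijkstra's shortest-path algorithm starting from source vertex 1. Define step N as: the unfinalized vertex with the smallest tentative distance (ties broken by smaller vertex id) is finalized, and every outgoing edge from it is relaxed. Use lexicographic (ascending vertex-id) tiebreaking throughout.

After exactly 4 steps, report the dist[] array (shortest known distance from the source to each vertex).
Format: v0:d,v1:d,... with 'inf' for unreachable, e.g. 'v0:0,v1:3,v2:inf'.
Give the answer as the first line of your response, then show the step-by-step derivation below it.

v0:inf,v1:0,v2:inf,v3:11,v4:32,v5:28,v6:40,v7:20,v8:inf

step 1: dist = v0:inf,v1:0,v2:inf,v3:11,v4:inf,v5:inf,v6:inf,v7:20,v8:inf
step 2: dist = v0:inf,v1:0,v2:inf,v3:11,v4:inf,v5:inf,v6:inf,v7:20,v8:inf
step 3: dist = v0:inf,v1:0,v2:inf,v3:11,v4:32,v5:28,v6:40,v7:20,v8:inf
step 4: dist = v0:inf,v1:0,v2:inf,v3:11,v4:32,v5:28,v6:40,v7:20,v8:inf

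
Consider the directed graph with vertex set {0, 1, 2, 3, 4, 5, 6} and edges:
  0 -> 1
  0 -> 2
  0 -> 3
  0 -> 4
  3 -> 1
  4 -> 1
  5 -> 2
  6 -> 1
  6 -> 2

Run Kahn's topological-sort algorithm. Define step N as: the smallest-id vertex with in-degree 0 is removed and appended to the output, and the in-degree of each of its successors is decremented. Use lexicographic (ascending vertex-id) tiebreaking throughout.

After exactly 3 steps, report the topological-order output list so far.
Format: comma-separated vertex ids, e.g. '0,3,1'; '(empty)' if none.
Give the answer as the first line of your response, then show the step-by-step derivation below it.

0,3,4

step 1: output 0; order=[0]; indeg=(0,3,2,0,0,0,0)
step 2: output 3; order=[0,3]; indeg=(0,2,2,0,0,0,0)
step 3: output 4; order=[0,3,4]; indeg=(0,1,2,0,0,0,0)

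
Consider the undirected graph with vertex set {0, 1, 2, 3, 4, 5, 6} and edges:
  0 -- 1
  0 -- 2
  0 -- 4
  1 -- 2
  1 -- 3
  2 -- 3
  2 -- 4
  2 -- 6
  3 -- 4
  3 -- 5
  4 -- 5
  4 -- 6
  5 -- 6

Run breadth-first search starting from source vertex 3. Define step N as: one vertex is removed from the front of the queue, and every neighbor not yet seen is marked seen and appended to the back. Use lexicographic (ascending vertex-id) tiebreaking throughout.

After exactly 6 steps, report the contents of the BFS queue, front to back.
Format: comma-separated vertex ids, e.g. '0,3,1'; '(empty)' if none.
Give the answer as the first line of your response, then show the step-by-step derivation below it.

6

step 1: dequeue 3; queue=[1,2,4,5]; order=3
step 2: dequeue 1; queue=[2,4,5,0]; order=3,1
step 3: dequeue 2; queue=[4,5,0,6]; order=3,1,2
step 4: dequeue 4; queue=[5,0,6]; order=3,1,2,4
step 5: dequeue 5; queue=[0,6]; order=3,1,2,4,5
step 6: dequeue 0; queue=[6]; order=3,1,2,4,5,0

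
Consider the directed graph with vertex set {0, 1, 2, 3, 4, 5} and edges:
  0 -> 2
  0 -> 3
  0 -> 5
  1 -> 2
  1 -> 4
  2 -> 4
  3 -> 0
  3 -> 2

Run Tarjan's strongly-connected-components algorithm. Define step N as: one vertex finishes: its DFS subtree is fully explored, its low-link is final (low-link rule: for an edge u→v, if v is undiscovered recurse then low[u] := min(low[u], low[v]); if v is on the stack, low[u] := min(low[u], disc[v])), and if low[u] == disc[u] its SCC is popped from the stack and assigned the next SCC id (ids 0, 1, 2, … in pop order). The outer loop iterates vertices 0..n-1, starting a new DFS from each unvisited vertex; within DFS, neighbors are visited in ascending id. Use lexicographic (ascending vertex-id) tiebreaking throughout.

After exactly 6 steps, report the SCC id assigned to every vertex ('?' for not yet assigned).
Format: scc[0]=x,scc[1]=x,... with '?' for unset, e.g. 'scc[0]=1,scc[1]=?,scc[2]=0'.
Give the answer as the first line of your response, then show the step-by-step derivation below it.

scc[0]=3,scc[1]=4,scc[2]=1,scc[3]=3,scc[4]=0,scc[5]=2

step 1: low=(low[0]=0,low[1]=?,low[2]=1,low[3]=?,low[4]=2,low[5]=?); scc=(scc[0]=?,scc[1]=?,scc[2]=?,scc[3]=?,scc[4]=0,scc[5]=?)
step 2: low=(low[0]=0,low[1]=?,low[2]=1,low[3]=?,low[4]=2,low[5]=?); scc=(scc[0]=?,scc[1]=?,scc[2]=1,scc[3]=?,scc[4]=0,scc[5]=?)
step 3: low=(low[0]=0,low[1]=?,low[2]=1,low[3]=0,low[4]=2,low[5]=?); scc=(scc[0]=?,scc[1]=?,scc[2]=1,scc[3]=?,scc[4]=0,scc[5]=?)
step 4: low=(low[0]=0,low[1]=?,low[2]=1,low[3]=0,low[4]=2,low[5]=4); scc=(scc[0]=?,scc[1]=?,scc[2]=1,scc[3]=?,scc[4]=0,scc[5]=2)
step 5: low=(low[0]=0,low[1]=?,low[2]=1,low[3]=0,low[4]=2,low[5]=4); scc=(scc[0]=3,scc[1]=?,scc[2]=1,scc[3]=3,scc[4]=0,scc[5]=2)
step 6: low=(low[0]=0,low[1]=5,low[2]=1,low[3]=0,low[4]=2,low[5]=4); scc=(scc[0]=3,scc[1]=4,scc[2]=1,scc[3]=3,scc[4]=0,scc[5]=2)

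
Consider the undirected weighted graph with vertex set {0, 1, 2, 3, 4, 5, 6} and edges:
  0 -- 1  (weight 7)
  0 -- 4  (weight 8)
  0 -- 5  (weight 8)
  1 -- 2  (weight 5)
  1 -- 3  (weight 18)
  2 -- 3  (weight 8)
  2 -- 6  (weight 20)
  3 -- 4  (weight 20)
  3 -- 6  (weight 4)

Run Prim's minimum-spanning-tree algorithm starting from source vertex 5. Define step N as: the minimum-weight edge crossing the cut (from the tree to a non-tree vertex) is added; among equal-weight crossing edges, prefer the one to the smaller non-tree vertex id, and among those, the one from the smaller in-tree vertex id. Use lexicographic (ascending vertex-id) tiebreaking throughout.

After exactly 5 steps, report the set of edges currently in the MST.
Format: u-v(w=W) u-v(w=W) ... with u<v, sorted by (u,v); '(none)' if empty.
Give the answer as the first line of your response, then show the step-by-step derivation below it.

0-1(w=7) 0-5(w=8) 1-2(w=5) 2-3(w=8) 3-6(w=4)

step 1: add edge 0-5 (w=8); MST = {0-5(w=8)}
step 2: add edge 0-1 (w=7); MST = {0-1(w=7) 0-5(w=8)}
step 3: add edge 1-2 (w=5); MST = {0-1(w=7) 0-5(w=8) 1-2(w=5)}
step 4: add edge 2-3 (w=8); MST = {0-1(w=7) 0-5(w=8) 1-2(w=5) 2-3(w=8)}
step 5: add edge 3-6 (w=4); MST = {0-1(w=7) 0-5(w=8) 1-2(w=5) 2-3(w=8) 3-6(w=4)}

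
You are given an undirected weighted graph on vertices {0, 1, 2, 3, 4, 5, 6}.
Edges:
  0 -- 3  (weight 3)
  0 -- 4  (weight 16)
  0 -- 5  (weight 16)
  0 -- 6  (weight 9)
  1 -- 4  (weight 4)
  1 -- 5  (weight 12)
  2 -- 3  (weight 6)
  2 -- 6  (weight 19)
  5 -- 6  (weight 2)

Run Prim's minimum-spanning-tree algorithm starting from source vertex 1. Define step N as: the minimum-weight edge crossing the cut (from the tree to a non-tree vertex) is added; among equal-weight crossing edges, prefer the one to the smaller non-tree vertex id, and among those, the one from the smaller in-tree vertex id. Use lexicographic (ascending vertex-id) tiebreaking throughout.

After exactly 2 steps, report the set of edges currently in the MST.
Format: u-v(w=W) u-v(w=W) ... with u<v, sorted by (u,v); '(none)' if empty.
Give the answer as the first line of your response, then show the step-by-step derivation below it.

1-4(w=4) 1-5(w=12)

step 1: add edge 1-4 (w=4); MST = {1-4(w=4)}
step 2: add edge 1-5 (w=12); MST = {1-4(w=4) 1-5(w=12)}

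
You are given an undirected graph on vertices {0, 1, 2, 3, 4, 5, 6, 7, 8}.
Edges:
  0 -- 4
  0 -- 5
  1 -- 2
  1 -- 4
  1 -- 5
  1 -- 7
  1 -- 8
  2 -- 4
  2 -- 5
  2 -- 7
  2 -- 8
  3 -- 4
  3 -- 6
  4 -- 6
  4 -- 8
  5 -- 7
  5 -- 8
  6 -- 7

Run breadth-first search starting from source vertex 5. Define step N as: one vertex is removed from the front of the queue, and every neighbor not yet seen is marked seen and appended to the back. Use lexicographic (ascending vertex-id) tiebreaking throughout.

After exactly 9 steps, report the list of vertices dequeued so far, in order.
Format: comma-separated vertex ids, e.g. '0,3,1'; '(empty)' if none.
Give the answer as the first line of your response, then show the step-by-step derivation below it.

5,0,1,2,7,8,4,6,3

step 1: dequeue 5; queue=[0,1,2,7,8]; order=5
step 2: dequeue 0; queue=[1,2,7,8,4]; order=5,0
step 3: dequeue 1; queue=[2,7,8,4]; order=5,0,1
step 4: dequeue 2; queue=[7,8,4]; order=5,0,1,2
step 5: dequeue 7; queue=[8,4,6]; order=5,0,1,2,7
step 6: dequeue 8; queue=[4,6]; order=5,0,1,2,7,8
step 7: dequeue 4; queue=[6,3]; order=5,0,1,2,7,8,4
step 8: dequeue 6; queue=[3]; order=5,0,1,2,7,8,4,6
step 9: dequeue 3; queue=[(empty)]; order=5,0,1,2,7,8,4,6,3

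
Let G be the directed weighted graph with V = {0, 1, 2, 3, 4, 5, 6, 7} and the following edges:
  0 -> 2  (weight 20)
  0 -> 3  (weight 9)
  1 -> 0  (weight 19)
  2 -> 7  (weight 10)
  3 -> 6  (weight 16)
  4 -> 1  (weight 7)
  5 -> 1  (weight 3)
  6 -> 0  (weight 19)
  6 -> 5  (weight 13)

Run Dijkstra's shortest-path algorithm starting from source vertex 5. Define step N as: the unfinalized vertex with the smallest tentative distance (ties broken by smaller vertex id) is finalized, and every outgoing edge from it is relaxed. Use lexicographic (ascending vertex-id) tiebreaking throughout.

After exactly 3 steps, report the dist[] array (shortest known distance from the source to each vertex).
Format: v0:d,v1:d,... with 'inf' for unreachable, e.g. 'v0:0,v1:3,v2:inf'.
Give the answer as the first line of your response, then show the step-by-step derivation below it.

v0:22,v1:3,v2:42,v3:31,v4:inf,v5:0,v6:inf,v7:inf

step 1: dist = v0:inf,v1:3,v2:inf,v3:inf,v4:inf,v5:0,v6:inf,v7:inf
step 2: dist = v0:22,v1:3,v2:inf,v3:inf,v4:inf,v5:0,v6:inf,v7:inf
step 3: dist = v0:22,v1:3,v2:42,v3:31,v4:inf,v5:0,v6:inf,v7:inf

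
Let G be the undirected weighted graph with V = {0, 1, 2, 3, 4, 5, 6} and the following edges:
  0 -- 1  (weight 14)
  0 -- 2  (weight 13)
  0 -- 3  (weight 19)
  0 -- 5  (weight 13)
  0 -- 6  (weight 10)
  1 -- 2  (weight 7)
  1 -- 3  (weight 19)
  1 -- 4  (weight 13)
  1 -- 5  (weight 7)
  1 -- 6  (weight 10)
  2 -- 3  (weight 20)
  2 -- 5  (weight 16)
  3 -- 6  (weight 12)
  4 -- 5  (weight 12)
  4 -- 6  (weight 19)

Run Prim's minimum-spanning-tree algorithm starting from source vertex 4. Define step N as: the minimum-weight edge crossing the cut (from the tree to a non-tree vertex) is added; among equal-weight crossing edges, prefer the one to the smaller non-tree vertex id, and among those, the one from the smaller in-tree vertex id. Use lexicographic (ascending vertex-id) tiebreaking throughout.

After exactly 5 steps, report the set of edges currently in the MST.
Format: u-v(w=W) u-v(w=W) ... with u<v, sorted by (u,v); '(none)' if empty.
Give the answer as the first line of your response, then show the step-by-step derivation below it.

0-6(w=10) 1-2(w=7) 1-5(w=7) 1-6(w=10) 4-5(w=12)

step 1: add edge 4-5 (w=12); MST = {4-5(w=12)}
step 2: add edge 1-5 (w=7); MST = {1-5(w=7) 4-5(w=12)}
step 3: add edge 1-2 (w=7); MST = {1-2(w=7) 1-5(w=7) 4-5(w=12)}
step 4: add edge 1-6 (w=10); MST = {1-2(w=7) 1-5(w=7) 1-6(w=10) 4-5(w=12)}
step 5: add edge 0-6 (w=10); MST = {0-6(w=10) 1-2(w=7) 1-5(w=7) 1-6(w=10) 4-5(w=12)}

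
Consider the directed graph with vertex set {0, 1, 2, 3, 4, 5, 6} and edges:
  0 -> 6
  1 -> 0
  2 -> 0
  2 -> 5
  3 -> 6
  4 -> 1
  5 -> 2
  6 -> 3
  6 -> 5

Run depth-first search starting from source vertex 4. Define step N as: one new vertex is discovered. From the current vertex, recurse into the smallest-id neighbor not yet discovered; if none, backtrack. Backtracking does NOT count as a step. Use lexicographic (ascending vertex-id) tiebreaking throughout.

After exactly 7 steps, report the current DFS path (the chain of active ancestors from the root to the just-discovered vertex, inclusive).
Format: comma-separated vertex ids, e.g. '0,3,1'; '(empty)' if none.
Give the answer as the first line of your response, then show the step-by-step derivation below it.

4,1,0,6,5,2

step 1: discover 4; path=4; order=4
step 2: discover 1; path=4>1; order=4,1
step 3: discover 0; path=4>1>0; order=4,1,0
step 4: discover 6; path=4>1>0>6; order=4,1,0,6
step 5: discover 3; path=4>1>0>6>3; order=4,1,0,6,3
step 6: discover 5; path=4>1>0>6>5; order=4,1,0,6,3,5
step 7: discover 2; path=4>1>0>6>5>2; order=4,1,0,6,3,5,2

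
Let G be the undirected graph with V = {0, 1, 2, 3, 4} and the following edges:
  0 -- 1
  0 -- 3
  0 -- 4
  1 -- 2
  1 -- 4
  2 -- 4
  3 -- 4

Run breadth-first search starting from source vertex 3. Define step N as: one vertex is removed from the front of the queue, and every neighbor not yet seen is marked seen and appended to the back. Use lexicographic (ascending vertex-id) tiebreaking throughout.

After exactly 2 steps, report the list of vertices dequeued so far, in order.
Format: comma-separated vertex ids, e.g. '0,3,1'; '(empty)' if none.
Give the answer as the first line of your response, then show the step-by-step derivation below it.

3,0

step 1: dequeue 3; queue=[0,4]; order=3
step 2: dequeue 0; queue=[4,1]; order=3,0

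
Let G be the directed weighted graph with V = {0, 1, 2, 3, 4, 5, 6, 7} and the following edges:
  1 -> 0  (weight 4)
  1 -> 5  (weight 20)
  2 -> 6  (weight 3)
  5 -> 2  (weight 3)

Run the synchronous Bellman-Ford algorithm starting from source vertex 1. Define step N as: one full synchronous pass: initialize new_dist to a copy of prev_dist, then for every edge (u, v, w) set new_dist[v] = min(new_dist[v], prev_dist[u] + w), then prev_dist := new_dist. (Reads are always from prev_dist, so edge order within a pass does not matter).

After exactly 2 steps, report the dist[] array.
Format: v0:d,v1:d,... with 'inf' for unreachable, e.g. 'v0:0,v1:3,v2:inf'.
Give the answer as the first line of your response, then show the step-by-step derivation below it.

v0:4,v1:0,v2:23,v3:inf,v4:inf,v5:20,v6:inf,v7:inf

step 1: dist = v0:4,v1:0,v2:inf,v3:inf,v4:inf,v5:20,v6:inf,v7:inf
step 2: dist = v0:4,v1:0,v2:23,v3:inf,v4:inf,v5:20,v6:inf,v7:inf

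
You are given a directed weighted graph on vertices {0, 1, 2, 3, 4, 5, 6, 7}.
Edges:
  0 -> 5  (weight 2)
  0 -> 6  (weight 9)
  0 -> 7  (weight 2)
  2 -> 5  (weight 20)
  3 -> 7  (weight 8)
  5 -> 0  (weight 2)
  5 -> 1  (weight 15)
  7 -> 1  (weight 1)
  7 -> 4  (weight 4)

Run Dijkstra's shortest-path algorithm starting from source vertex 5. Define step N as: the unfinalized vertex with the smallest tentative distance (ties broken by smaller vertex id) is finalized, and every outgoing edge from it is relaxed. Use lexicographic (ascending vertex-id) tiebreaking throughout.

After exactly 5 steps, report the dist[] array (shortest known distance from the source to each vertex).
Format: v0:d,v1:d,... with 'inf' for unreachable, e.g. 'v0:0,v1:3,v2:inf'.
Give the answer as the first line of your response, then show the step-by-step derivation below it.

v0:2,v1:5,v2:inf,v3:inf,v4:8,v5:0,v6:11,v7:4

step 1: dist = v0:2,v1:15,v2:inf,v3:inf,v4:inf,v5:0,v6:inf,v7:inf
step 2: dist = v0:2,v1:15,v2:inf,v3:inf,v4:inf,v5:0,v6:11,v7:4
step 3: dist = v0:2,v1:5,v2:inf,v3:inf,v4:8,v5:0,v6:11,v7:4
step 4: dist = v0:2,v1:5,v2:inf,v3:inf,v4:8,v5:0,v6:11,v7:4
step 5: dist = v0:2,v1:5,v2:inf,v3:inf,v4:8,v5:0,v6:11,v7:4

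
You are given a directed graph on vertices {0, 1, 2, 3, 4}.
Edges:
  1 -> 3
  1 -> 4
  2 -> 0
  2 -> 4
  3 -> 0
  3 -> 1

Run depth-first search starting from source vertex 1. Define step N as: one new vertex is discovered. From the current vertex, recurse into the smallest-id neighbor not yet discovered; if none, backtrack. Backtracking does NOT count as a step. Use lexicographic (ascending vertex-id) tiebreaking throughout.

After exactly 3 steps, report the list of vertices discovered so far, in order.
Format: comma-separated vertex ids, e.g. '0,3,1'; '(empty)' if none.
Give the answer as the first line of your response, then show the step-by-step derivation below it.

1,3,0

step 1: discover 1; path=1; order=1
step 2: discover 3; path=1>3; order=1,3
step 3: discover 0; path=1>3>0; order=1,3,0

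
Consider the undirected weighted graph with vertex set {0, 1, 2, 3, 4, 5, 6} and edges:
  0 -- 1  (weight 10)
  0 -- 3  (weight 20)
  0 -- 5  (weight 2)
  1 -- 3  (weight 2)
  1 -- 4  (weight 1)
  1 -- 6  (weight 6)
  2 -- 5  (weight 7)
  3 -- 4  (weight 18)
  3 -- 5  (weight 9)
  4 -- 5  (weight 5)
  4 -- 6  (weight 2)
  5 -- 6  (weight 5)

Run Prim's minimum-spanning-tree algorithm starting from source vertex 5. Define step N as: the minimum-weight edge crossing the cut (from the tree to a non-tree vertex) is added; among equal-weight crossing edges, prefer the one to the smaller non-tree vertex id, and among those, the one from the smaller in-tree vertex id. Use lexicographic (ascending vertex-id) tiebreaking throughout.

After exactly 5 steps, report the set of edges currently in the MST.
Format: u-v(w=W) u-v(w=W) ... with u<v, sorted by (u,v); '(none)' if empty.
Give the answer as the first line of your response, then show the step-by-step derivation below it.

0-5(w=2) 1-3(w=2) 1-4(w=1) 4-5(w=5) 4-6(w=2)

step 1: add edge 0-5 (w=2); MST = {0-5(w=2)}
step 2: add edge 4-5 (w=5); MST = {0-5(w=2) 4-5(w=5)}
step 3: add edge 1-4 (w=1); MST = {0-5(w=2) 1-4(w=1) 4-5(w=5)}
step 4: add edge 1-3 (w=2); MST = {0-5(w=2) 1-3(w=2) 1-4(w=1) 4-5(w=5)}
step 5: add edge 4-6 (w=2); MST = {0-5(w=2) 1-3(w=2) 1-4(w=1) 4-5(w=5) 4-6(w=2)}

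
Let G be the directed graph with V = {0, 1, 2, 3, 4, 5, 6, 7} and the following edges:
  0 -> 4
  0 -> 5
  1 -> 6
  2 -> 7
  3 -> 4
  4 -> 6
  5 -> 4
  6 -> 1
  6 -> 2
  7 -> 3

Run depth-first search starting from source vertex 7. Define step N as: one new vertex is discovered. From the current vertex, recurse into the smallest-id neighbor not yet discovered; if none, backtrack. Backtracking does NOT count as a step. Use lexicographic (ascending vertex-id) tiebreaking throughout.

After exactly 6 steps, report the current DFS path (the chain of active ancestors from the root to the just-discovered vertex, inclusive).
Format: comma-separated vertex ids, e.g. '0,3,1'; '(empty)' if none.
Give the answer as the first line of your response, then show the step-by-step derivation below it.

7,3,4,6,2

step 1: discover 7; path=7; order=7
step 2: discover 3; path=7>3; order=7,3
step 3: discover 4; path=7>3>4; order=7,3,4
step 4: discover 6; path=7>3>4>6; order=7,3,4,6
step 5: discover 1; path=7>3>4>6>1; order=7,3,4,6,1
step 6: discover 2; path=7>3>4>6>2; order=7,3,4,6,1,2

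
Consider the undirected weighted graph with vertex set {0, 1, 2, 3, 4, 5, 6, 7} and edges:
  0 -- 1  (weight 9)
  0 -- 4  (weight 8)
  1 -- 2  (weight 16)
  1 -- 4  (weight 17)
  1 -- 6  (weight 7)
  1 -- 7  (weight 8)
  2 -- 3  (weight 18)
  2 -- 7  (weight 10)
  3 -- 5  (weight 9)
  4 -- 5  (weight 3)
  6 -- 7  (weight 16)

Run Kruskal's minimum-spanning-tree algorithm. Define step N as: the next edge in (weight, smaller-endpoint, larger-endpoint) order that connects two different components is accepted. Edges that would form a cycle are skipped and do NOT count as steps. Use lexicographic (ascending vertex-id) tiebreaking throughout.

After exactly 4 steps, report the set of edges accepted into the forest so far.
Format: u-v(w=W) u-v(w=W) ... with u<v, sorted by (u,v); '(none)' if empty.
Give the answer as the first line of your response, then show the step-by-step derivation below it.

0-4(w=8) 1-6(w=7) 1-7(w=8) 4-5(w=3)

step 1: add edge 4-5 (w=3); MST = {4-5(w=3)}
step 2: add edge 1-6 (w=7); MST = {1-6(w=7) 4-5(w=3)}
step 3: add edge 0-4 (w=8); MST = {0-4(w=8) 1-6(w=7) 4-5(w=3)}
step 4: add edge 1-7 (w=8); MST = {0-4(w=8) 1-6(w=7) 1-7(w=8) 4-5(w=3)}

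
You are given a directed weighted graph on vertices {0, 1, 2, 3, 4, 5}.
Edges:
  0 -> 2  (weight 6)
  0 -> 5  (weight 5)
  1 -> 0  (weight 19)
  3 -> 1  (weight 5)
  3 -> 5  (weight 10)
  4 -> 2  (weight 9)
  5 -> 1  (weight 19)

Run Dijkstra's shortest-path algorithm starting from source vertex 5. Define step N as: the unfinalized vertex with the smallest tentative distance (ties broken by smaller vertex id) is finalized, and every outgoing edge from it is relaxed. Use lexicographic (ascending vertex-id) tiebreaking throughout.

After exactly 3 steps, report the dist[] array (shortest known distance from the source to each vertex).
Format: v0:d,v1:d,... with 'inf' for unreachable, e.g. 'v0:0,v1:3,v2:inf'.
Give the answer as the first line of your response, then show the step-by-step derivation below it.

v0:38,v1:19,v2:44,v3:inf,v4:inf,v5:0

step 1: dist = v0:inf,v1:19,v2:inf,v3:inf,v4:inf,v5:0
step 2: dist = v0:38,v1:19,v2:inf,v3:inf,v4:inf,v5:0
step 3: dist = v0:38,v1:19,v2:44,v3:inf,v4:inf,v5:0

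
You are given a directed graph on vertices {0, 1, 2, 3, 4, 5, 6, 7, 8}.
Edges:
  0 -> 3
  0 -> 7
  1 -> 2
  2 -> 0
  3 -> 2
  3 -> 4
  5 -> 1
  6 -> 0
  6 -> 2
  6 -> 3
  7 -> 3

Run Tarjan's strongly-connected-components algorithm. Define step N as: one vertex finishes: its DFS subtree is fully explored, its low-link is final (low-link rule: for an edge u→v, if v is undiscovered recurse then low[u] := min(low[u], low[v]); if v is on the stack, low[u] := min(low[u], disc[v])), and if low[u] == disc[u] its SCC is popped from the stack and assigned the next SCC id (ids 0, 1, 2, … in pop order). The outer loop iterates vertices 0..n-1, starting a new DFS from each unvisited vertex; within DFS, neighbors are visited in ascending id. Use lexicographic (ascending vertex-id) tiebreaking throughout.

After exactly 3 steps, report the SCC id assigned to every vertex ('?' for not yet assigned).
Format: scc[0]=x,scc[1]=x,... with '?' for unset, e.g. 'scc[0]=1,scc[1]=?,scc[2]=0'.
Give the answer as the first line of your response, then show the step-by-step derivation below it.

scc[0]=?,scc[1]=?,scc[2]=?,scc[3]=?,scc[4]=0,scc[5]=?,scc[6]=?,scc[7]=?,scc[8]=?

step 1: low=(low[0]=0,low[1]=?,low[2]=0,low[3]=1,low[4]=?,low[5]=?,low[6]=?,low[7]=?,low[8]=?); scc=(scc[0]=?,scc[1]=?,scc[2]=?,scc[3]=?,scc[4]=?,scc[5]=?,scc[6]=?,scc[7]=?,scc[8]=?)
step 2: low=(low[0]=0,low[1]=?,low[2]=0,low[3]=0,low[4]=3,low[5]=?,low[6]=?,low[7]=?,low[8]=?); scc=(scc[0]=?,scc[1]=?,scc[2]=?,scc[3]=?,scc[4]=0,scc[5]=?,scc[6]=?,scc[7]=?,scc[8]=?)
step 3: low=(low[0]=0,low[1]=?,low[2]=0,low[3]=0,low[4]=3,low[5]=?,low[6]=?,low[7]=?,low[8]=?); scc=(scc[0]=?,scc[1]=?,scc[2]=?,scc[3]=?,scc[4]=0,scc[5]=?,scc[6]=?,scc[7]=?,scc[8]=?)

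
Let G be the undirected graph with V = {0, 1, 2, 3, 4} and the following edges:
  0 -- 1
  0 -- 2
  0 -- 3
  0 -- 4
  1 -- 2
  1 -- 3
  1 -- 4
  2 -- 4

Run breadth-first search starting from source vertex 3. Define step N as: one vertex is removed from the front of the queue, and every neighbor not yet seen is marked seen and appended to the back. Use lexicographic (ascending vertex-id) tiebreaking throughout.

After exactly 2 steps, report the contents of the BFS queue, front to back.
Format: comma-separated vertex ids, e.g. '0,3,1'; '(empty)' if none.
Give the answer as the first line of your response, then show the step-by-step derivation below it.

1,2,4

step 1: dequeue 3; queue=[0,1]; order=3
step 2: dequeue 0; queue=[1,2,4]; order=3,0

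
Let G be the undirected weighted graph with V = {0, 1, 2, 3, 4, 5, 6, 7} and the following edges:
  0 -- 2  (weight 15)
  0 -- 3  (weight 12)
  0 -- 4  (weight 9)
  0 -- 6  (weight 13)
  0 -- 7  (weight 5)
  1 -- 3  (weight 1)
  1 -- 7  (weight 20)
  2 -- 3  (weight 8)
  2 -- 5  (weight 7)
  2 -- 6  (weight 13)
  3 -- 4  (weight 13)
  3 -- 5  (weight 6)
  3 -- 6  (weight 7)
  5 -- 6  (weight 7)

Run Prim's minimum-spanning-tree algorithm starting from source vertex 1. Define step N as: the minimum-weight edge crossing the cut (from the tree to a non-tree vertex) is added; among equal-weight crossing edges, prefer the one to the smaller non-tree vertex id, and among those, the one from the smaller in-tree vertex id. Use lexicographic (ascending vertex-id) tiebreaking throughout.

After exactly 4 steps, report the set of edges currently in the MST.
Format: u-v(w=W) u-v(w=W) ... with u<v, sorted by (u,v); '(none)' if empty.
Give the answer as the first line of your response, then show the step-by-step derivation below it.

1-3(w=1) 2-5(w=7) 3-5(w=6) 3-6(w=7)

step 1: add edge 1-3 (w=1); MST = {1-3(w=1)}
step 2: add edge 3-5 (w=6); MST = {1-3(w=1) 3-5(w=6)}
step 3: add edge 2-5 (w=7); MST = {1-3(w=1) 2-5(w=7) 3-5(w=6)}
step 4: add edge 3-6 (w=7); MST = {1-3(w=1) 2-5(w=7) 3-5(w=6) 3-6(w=7)}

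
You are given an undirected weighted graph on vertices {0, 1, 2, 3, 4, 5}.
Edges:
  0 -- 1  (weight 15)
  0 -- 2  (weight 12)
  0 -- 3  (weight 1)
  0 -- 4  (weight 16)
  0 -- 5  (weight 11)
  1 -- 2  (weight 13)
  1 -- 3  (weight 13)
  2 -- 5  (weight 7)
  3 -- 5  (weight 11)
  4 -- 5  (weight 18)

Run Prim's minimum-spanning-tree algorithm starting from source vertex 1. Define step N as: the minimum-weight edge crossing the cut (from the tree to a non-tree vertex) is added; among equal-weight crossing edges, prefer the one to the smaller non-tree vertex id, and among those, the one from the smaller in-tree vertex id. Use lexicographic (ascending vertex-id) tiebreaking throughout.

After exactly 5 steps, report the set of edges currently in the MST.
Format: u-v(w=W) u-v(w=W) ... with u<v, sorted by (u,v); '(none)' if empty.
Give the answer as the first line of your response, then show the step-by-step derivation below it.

0-3(w=1) 0-4(w=16) 0-5(w=11) 1-2(w=13) 2-5(w=7)

step 1: add edge 1-2 (w=13); MST = {1-2(w=13)}
step 2: add edge 2-5 (w=7); MST = {1-2(w=13) 2-5(w=7)}
step 3: add edge 0-5 (w=11); MST = {0-5(w=11) 1-2(w=13) 2-5(w=7)}
step 4: add edge 0-3 (w=1); MST = {0-3(w=1) 0-5(w=11) 1-2(w=13) 2-5(w=7)}
step 5: add edge 0-4 (w=16); MST = {0-3(w=1) 0-4(w=16) 0-5(w=11) 1-2(w=13) 2-5(w=7)}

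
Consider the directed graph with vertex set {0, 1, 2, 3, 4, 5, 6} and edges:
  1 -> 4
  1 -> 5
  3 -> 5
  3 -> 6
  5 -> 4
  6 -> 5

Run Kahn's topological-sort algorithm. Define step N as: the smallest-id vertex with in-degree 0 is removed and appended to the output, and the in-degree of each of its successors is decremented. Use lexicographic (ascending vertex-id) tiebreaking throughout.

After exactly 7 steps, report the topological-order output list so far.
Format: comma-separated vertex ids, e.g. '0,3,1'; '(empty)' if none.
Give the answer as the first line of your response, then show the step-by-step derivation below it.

0,1,2,3,6,5,4

step 1: output 0; order=[0]; indeg=(0,0,0,0,2,3,1)
step 2: output 1; order=[0,1]; indeg=(0,0,0,0,1,2,1)
step 3: output 2; order=[0,1,2]; indeg=(0,0,0,0,1,2,1)
step 4: output 3; order=[0,1,2,3]; indeg=(0,0,0,0,1,1,0)
step 5: output 6; order=[0,1,2,3,6]; indeg=(0,0,0,0,1,0,0)
step 6: output 5; order=[0,1,2,3,6,5]; indeg=(0,0,0,0,0,0,0)
step 7: output 4; order=[0,1,2,3,6,5,4]; indeg=(0,0,0,0,0,0,0)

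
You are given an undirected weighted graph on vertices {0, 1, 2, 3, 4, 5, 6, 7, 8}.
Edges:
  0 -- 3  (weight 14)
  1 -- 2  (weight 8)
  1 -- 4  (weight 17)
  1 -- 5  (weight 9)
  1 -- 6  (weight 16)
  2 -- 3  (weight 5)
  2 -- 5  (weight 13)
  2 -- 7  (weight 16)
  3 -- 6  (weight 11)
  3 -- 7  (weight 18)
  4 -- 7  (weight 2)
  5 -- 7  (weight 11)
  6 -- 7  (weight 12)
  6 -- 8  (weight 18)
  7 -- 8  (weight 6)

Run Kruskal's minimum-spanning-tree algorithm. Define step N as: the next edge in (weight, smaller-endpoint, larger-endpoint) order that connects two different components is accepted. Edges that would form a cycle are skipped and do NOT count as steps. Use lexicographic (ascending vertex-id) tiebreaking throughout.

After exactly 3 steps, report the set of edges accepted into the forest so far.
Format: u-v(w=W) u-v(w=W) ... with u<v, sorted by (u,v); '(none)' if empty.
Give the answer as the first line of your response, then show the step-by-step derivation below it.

2-3(w=5) 4-7(w=2) 7-8(w=6)

step 1: add edge 4-7 (w=2); MST = {4-7(w=2)}
step 2: add edge 2-3 (w=5); MST = {2-3(w=5) 4-7(w=2)}
step 3: add edge 7-8 (w=6); MST = {2-3(w=5) 4-7(w=2) 7-8(w=6)}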